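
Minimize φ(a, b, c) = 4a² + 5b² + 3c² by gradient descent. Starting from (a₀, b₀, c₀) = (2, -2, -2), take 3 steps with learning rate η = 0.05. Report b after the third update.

-0.25

∇φ = (8a, 10b, 6c)
(a₁, b₁, c₁) = (2, -2, -2) − 0.05·(16, -20, -12) = (1.2, -1, -1.4)
(a₂, b₂, c₂) = (1.2, -1, -1.4) − 0.05·(9.6, -10, -8.4) = (0.72, -0.5, -0.98)
(a₃, b₃, c₃) = (0.72, -0.5, -0.98) − 0.05·(5.76, -5, -5.88) = (0.432, -0.25, -0.686)
b = -0.25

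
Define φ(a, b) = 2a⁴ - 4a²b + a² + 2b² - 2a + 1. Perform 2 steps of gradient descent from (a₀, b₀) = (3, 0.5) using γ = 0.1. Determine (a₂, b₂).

(4442.2256, 129.076)

∇φ = (8a³ - 8ab + 2a - 2, -4a² + 4b)
(a₁, b₁) = (3, 0.5) − 0.1·(208, -34) = (-17.8, 3.9)
(a₂, b₂) = (-17.8, 3.9) − 0.1·(-44600.256, -1251.76) = (4442.2256, 129.076)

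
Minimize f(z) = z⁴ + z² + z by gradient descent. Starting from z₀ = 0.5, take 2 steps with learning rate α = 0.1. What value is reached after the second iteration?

0.09375

f′(z) = 4z³ + 2z + 1
z₁ = 0.5 − 0.1·2.5 = 0.25
z₂ = 0.25 − 0.1·1.5625 = 0.09375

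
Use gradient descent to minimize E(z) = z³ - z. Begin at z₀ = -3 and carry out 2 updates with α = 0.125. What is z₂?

E′(z) = 3z² - 1
z₁ = -3 − 0.125·26 = -6.25
z₂ = -6.25 − 0.125·116.1875 = -20.7734375

-20.7734375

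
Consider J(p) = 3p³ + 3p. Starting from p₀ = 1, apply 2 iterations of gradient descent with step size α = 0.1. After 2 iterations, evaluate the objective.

J′(p) = 9p² + 3
Step 1: J′(1) = 12; p₁ = 1 − 0.1·12 = -0.2
Step 2: J′(-0.2) = 3.36; p₂ = -0.2 − 0.1·3.36 = -0.536
J(-0.536) = -2.069971968

-2.069971968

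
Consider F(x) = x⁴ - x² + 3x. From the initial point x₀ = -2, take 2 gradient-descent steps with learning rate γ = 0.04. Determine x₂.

-1.04

F′(x) = 4x³ - 2x + 3
x₁ = -2 − 0.04·(-25) = -1
x₂ = -1 − 0.04·1 = -1.04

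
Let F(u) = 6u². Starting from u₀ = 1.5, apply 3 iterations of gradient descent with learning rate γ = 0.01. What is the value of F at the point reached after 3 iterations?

6.269455171584

F′(u) = 12u
Step 1: F′(1.5) = 18; u₁ = 1.5 − 0.01·18 = 1.32
Step 2: F′(1.32) = 15.84; u₂ = 1.32 − 0.01·15.84 = 1.1616
Step 3: F′(1.1616) = 13.9392; u₃ = 1.1616 − 0.01·13.9392 = 1.022208
F(1.022208) = 6.269455171584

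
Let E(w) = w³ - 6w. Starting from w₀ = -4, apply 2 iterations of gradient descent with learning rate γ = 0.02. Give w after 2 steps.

E′(w) = 3w² - 6
Step 1: E′(-4) = 42; w₁ = -4 − 0.02·42 = -4.84
Step 2: E′(-4.84) = 64.2768; w₂ = -4.84 − 0.02·64.2768 = -6.125536

-6.125536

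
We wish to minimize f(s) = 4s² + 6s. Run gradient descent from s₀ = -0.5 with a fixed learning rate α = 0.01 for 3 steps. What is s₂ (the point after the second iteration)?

-0.5384

f′(s) = 8s + 6
Step 1: f′(-0.5) = 2; s₁ = -0.5 − 0.01·2 = -0.52
Step 2: f′(-0.52) = 1.84; s₂ = -0.52 − 0.01·1.84 = -0.5384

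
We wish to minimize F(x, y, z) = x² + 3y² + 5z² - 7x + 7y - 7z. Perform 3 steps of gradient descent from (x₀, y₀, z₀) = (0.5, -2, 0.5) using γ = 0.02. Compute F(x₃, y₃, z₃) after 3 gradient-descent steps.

-10.718575911936

∇F = (2x - 7, 6y + 7, 10z - 7)
(x₁, y₁, z₁) = (0.5, -2, 0.5) − 0.02·(-6, -5, -2) = (0.62, -1.9, 0.54)
(x₂, y₂, z₂) = (0.62, -1.9, 0.54) − 0.02·(-5.76, -4.4, -1.6) = (0.7352, -1.812, 0.572)
(x₃, y₃, z₃) = (0.7352, -1.812, 0.572) − 0.02·(-5.5296, -3.872, -1.28) = (0.845792, -1.73456, 0.5976)
F(0.845792, -1.73456, 0.5976) = -10.718575911936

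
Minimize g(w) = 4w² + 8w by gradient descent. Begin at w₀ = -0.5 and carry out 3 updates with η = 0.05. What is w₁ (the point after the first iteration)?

g′(w) = 8w + 8
w₁ = -0.5 − 0.05·4 = -0.7

-0.7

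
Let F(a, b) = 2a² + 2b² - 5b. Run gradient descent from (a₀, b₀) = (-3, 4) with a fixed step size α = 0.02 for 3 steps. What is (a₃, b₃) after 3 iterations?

(-2.336064, 3.391392)

∇F = (4a, 4b - 5)
(a₁, b₁) = (-3, 4) − 0.02·(-12, 11) = (-2.76, 3.78)
(a₂, b₂) = (-2.76, 3.78) − 0.02·(-11.04, 10.12) = (-2.5392, 3.5776)
(a₃, b₃) = (-2.5392, 3.5776) − 0.02·(-10.1568, 9.3104) = (-2.336064, 3.391392)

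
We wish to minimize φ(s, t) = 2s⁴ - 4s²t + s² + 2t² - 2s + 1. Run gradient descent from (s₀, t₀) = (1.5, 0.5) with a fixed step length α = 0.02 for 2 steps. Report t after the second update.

0.678688

∇φ = (8s³ - 8st + 2s - 2, -4s² + 4t)
(s₁, t₁) = (1.5, 0.5) − 0.02·(22, -7) = (1.06, 0.64)
(s₂, t₂) = (1.06, 0.64) − 0.02·(4.220928, -1.9344) = (0.97558144, 0.678688)
t = 0.678688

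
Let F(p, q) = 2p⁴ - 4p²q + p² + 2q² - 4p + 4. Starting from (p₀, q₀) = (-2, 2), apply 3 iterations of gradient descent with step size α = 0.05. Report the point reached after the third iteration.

(0.5304, 1.544)

∇F = (8p³ - 8pq + 2p - 4, -4p² + 4q)
(p₁, q₁) = (-2, 2) − 0.05·(-40, -8) = (0, 2.4)
(p₂, q₂) = (0, 2.4) − 0.05·(-4, 9.6) = (0.2, 1.92)
(p₃, q₃) = (0.2, 1.92) − 0.05·(-6.608, 7.52) = (0.5304, 1.544)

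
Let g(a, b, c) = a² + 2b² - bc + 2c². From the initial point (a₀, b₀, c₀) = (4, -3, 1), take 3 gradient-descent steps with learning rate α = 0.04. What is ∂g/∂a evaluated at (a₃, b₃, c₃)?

∇g = (2a, 4b - c, -b + 4c)
Step 1: at (4, -3, 1), ∇g = (8, -13, 7) → (4, -3, 1) − 0.04·(8, -13, 7) = (3.68, -2.48, 0.72)
Step 2: at (3.68, -2.48, 0.72), ∇g = (7.36, -10.64, 5.36) → (3.68, -2.48, 0.72) − 0.04·(7.36, -10.64, 5.36) = (3.3856, -2.0544, 0.5056)
Step 3: at (3.3856, -2.0544, 0.5056), ∇g = (6.7712, -8.7232, 4.0768) → (3.3856, -2.0544, 0.5056) − 0.04·(6.7712, -8.7232, 4.0768) = (3.114752, -1.705472, 0.342528)
∂g/∂a at (3.114752, -1.705472, 0.342528) = 6.229504

6.229504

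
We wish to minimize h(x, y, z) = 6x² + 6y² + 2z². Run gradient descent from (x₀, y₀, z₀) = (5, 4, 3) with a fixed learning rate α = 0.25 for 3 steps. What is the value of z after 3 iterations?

∇h = (12x, 12y, 4z)
Step 1: at (5, 4, 3), ∇h = (60, 48, 12) → (5, 4, 3) − 0.25·(60, 48, 12) = (-10, -8, 0)
Step 2: at (-10, -8, 0), ∇h = (-120, -96, 0) → (-10, -8, 0) − 0.25·(-120, -96, 0) = (20, 16, 0)
Step 3: at (20, 16, 0), ∇h = (240, 192, 0) → (20, 16, 0) − 0.25·(240, 192, 0) = (-40, -32, 0)
z = 0

0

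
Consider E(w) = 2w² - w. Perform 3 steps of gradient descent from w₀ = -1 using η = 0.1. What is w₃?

E′(w) = 4w - 1
Step 1: E′(-1) = -5; w₁ = -1 − 0.1·(-5) = -0.5
Step 2: E′(-0.5) = -3; w₂ = -0.5 − 0.1·(-3) = -0.2
Step 3: E′(-0.2) = -1.8; w₃ = -0.2 − 0.1·(-1.8) = -0.02

-0.02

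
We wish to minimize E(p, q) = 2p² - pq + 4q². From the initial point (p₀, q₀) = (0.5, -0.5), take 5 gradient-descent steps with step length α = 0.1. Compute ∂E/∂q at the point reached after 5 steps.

0.029495

∇E = (4p - q, -p + 8q)
(p₁, q₁) = (0.5, -0.5) − 0.1·(2.5, -4.5) = (0.25, -0.05)
(p₂, q₂) = (0.25, -0.05) − 0.1·(1.05, -0.65) = (0.145, 0.015)
(p₃, q₃) = (0.145, 0.015) − 0.1·(0.565, -0.025) = (0.0885, 0.0175)
(p₄, q₄) = (0.0885, 0.0175) − 0.1·(0.3365, 0.0515) = (0.05485, 0.01235)
(p₅, q₅) = (0.05485, 0.01235) − 0.1·(0.20705, 0.04395) = (0.034145, 0.007955)
∂E/∂q at (0.034145, 0.007955) = 0.029495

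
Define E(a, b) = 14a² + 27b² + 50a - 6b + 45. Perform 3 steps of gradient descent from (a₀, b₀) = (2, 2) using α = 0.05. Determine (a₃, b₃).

∇E = (28a + 50, 54b - 6)
Step 1: at (2, 2), ∇E = (106, 102) → (2, 2) − 0.05·(106, 102) = (-3.3, -3.1)
Step 2: at (-3.3, -3.1), ∇E = (-42.4, -173.4) → (-3.3, -3.1) − 0.05·(-42.4, -173.4) = (-1.18, 5.57)
Step 3: at (-1.18, 5.57), ∇E = (16.96, 294.78) → (-1.18, 5.57) − 0.05·(16.96, 294.78) = (-2.028, -9.169)

(-2.028, -9.169)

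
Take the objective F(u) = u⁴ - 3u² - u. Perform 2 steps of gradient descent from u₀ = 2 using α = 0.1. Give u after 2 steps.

F′(u) = 4u³ - 6u - 1
Step 1: F′(2) = 19; u₁ = 2 − 0.1·19 = 0.1
Step 2: F′(0.1) = -1.596; u₂ = 0.1 − 0.1·(-1.596) = 0.2596

0.2596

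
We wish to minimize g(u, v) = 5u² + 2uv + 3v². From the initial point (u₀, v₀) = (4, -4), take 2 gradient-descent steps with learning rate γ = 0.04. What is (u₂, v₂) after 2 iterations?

(1.9008, -2.7712)

∇g = (10u + 2v, 2u + 6v)
Step 1: at (4, -4), ∇g = (32, -16) → (4, -4) − 0.04·(32, -16) = (2.72, -3.36)
Step 2: at (2.72, -3.36), ∇g = (20.48, -14.72) → (2.72, -3.36) − 0.04·(20.48, -14.72) = (1.9008, -2.7712)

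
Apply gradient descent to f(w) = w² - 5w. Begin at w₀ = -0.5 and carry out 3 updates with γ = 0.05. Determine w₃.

0.313

f′(w) = 2w - 5
Step 1: f′(-0.5) = -6; w₁ = -0.5 − 0.05·(-6) = -0.2
Step 2: f′(-0.2) = -5.4; w₂ = -0.2 − 0.05·(-5.4) = 0.07
Step 3: f′(0.07) = -4.86; w₃ = 0.07 − 0.05·(-4.86) = 0.313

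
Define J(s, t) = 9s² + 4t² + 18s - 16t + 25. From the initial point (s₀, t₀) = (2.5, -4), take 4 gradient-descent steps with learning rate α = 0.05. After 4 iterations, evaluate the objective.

2.4186481425

∇J = (18s + 18, 8t - 16)
(s₁, t₁) = (2.5, -4) − 0.05·(63, -48) = (-0.65, -1.6)
(s₂, t₂) = (-0.65, -1.6) − 0.05·(6.3, -28.8) = (-0.965, -0.16)
(s₃, t₃) = (-0.965, -0.16) − 0.05·(0.63, -17.28) = (-0.9965, 0.704)
(s₄, t₄) = (-0.9965, 0.704) − 0.05·(0.063, -10.368) = (-0.99965, 1.2224)
J(-0.99965, 1.2224) = 2.4186481425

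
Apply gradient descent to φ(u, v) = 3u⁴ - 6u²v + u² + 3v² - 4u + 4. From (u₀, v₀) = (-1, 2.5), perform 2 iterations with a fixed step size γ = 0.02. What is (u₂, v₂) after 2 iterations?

(-1.34324224, 2.226112)

∇φ = (12u³ - 12uv + 2u - 4, -6u² + 6v)
Step 1: at (-1, 2.5), ∇φ = (12, 9) → (-1, 2.5) − 0.02·(12, 9) = (-1.24, 2.32)
Step 2: at (-1.24, 2.32), ∇φ = (5.162112, 4.6944) → (-1.24, 2.32) − 0.02·(5.162112, 4.6944) = (-1.34324224, 2.226112)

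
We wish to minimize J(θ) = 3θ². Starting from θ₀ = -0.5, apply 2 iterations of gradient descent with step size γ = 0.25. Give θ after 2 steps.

-0.125

J′(θ) = 6θ
Step 1: J′(-0.5) = -3; θ₁ = -0.5 − 0.25·(-3) = 0.25
Step 2: J′(0.25) = 1.5; θ₂ = 0.25 − 0.25·1.5 = -0.125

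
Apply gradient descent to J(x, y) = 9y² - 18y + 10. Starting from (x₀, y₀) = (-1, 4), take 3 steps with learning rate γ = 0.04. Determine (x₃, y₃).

(-1, 1.065856)

∇J = (0, 18y - 18)
(x₁, y₁) = (-1, 4) − 0.04·(0, 54) = (-1, 1.84)
(x₂, y₂) = (-1, 1.84) − 0.04·(0, 15.12) = (-1, 1.2352)
(x₃, y₃) = (-1, 1.2352) − 0.04·(0, 4.2336) = (-1, 1.065856)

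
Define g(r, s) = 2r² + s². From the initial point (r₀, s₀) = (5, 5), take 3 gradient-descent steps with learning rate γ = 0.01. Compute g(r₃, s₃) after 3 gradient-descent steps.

61.2839490064

∇g = (4r, 2s)
Step 1: at (5, 5), ∇g = (20, 10) → (5, 5) − 0.01·(20, 10) = (4.8, 4.9)
Step 2: at (4.8, 4.9), ∇g = (19.2, 9.8) → (4.8, 4.9) − 0.01·(19.2, 9.8) = (4.608, 4.802)
Step 3: at (4.608, 4.802), ∇g = (18.432, 9.604) → (4.608, 4.802) − 0.01·(18.432, 9.604) = (4.42368, 4.70596)
g(4.42368, 4.70596) = 61.2839490064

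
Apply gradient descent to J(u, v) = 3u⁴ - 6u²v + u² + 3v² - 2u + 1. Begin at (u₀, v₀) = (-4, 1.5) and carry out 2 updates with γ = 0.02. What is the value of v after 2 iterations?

∇J = (12u³ - 12uv + 2u - 2, -6u² + 6v)
Step 1: at (-4, 1.5), ∇J = (-706, -87) → (-4, 1.5) − 0.02·(-706, -87) = (10.12, 3.24)
Step 2: at (10.12, 3.24), ∇J = (12061.979136, -595.0464) → (10.12, 3.24) − 0.02·(12061.979136, -595.0464) = (-231.11958272, 15.140928)
v = 15.140928

15.140928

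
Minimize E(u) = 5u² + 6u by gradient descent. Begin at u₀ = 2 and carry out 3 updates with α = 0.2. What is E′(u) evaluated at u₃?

-26

E′(u) = 10u + 6
u₁ = 2 − 0.2·26 = -3.2
u₂ = -3.2 − 0.2·(-26) = 2
u₃ = 2 − 0.2·26 = -3.2
E′(u) at (-3.2) = -26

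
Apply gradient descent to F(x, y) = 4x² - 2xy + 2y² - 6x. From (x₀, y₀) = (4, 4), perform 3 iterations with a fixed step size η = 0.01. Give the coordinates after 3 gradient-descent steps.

(3.497368, 3.759072)

∇F = (8x - 2y - 6, -2x + 4y)
(x₁, y₁) = (4, 4) − 0.01·(18, 8) = (3.82, 3.92)
(x₂, y₂) = (3.82, 3.92) − 0.01·(16.72, 8.04) = (3.6528, 3.8396)
(x₃, y₃) = (3.6528, 3.8396) − 0.01·(15.5432, 8.0528) = (3.497368, 3.759072)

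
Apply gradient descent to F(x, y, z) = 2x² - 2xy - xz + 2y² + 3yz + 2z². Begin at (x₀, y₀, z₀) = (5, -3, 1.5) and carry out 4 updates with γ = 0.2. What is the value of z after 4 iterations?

0.2904

∇F = (4x - 2y - z, -2x + 4y + 3z, -x + 3y + 4z)
(x₁, y₁, z₁) = (5, -3, 1.5) − 0.2·(24.5, -17.5, -8) = (0.1, 0.5, 3.1)
(x₂, y₂, z₂) = (0.1, 0.5, 3.1) − 0.2·(-3.7, 11.1, 13.8) = (0.84, -1.72, 0.34)
(x₃, y₃, z₃) = (0.84, -1.72, 0.34) − 0.2·(6.46, -7.54, -4.64) = (-0.452, -0.212, 1.268)
(x₄, y₄, z₄) = (-0.452, -0.212, 1.268) − 0.2·(-2.652, 3.86, 4.888) = (0.0784, -0.984, 0.2904)
z = 0.2904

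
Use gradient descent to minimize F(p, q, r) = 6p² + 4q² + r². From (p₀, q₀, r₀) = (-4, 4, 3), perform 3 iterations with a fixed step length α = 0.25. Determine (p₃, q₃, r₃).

(32, -4, 0.375)

∇F = (12p, 8q, 2r)
Step 1: at (-4, 4, 3), ∇F = (-48, 32, 6) → (-4, 4, 3) − 0.25·(-48, 32, 6) = (8, -4, 1.5)
Step 2: at (8, -4, 1.5), ∇F = (96, -32, 3) → (8, -4, 1.5) − 0.25·(96, -32, 3) = (-16, 4, 0.75)
Step 3: at (-16, 4, 0.75), ∇F = (-192, 32, 1.5) → (-16, 4, 0.75) − 0.25·(-192, 32, 1.5) = (32, -4, 0.375)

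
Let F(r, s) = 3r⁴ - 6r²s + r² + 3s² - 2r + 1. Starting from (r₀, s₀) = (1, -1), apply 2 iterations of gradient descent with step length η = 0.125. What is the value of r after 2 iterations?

∇F = (12r³ - 12rs + 2r - 2, -6r² + 6s)
Step 1: at (1, -1), ∇F = (24, -12) → (1, -1) − 0.125·(24, -12) = (-2, 0.5)
Step 2: at (-2, 0.5), ∇F = (-90, -21) → (-2, 0.5) − 0.125·(-90, -21) = (9.25, 3.125)
r = 9.25

9.25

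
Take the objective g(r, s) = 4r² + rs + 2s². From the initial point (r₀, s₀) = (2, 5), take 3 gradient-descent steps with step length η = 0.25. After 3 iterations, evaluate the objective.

55.65478515625

∇g = (8r + s, r + 4s)
Step 1: at (2, 5), ∇g = (21, 22) → (2, 5) − 0.25·(21, 22) = (-3.25, -0.5)
Step 2: at (-3.25, -0.5), ∇g = (-26.5, -5.25) → (-3.25, -0.5) − 0.25·(-26.5, -5.25) = (3.375, 0.8125)
Step 3: at (3.375, 0.8125), ∇g = (27.8125, 6.625) → (3.375, 0.8125) − 0.25·(27.8125, 6.625) = (-3.578125, -0.84375)
g(-3.578125, -0.84375) = 55.65478515625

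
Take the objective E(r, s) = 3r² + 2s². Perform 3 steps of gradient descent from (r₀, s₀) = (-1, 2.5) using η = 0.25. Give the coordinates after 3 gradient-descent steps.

∇E = (6r, 4s)
Step 1: at (-1, 2.5), ∇E = (-6, 10) → (-1, 2.5) − 0.25·(-6, 10) = (0.5, 0)
Step 2: at (0.5, 0), ∇E = (3, 0) → (0.5, 0) − 0.25·(3, 0) = (-0.25, 0)
Step 3: at (-0.25, 0), ∇E = (-1.5, 0) → (-0.25, 0) − 0.25·(-1.5, 0) = (0.125, 0)

(0.125, 0)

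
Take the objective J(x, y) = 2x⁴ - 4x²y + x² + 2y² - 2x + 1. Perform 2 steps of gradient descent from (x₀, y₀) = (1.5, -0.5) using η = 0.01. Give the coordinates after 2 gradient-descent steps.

(0.99573632, -0.320576)

∇J = (8x³ - 8xy + 2x - 2, -4x² + 4y)
Step 1: at (1.5, -0.5), ∇J = (34, -11) → (1.5, -0.5) − 0.01·(34, -11) = (1.16, -0.39)
Step 2: at (1.16, -0.39), ∇J = (16.426368, -6.9424) → (1.16, -0.39) − 0.01·(16.426368, -6.9424) = (0.99573632, -0.320576)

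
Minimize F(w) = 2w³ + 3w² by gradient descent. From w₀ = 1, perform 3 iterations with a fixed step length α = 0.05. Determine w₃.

F′(w) = 6w² + 6w
w₁ = 1 − 0.05·12 = 0.4
w₂ = 0.4 − 0.05·3.36 = 0.232
w₃ = 0.232 − 0.05·1.714944 = 0.1462528

0.1462528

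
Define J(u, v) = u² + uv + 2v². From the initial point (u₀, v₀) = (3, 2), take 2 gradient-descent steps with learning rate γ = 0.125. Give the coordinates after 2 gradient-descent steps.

∇J = (2u + v, u + 4v)
Step 1: at (3, 2), ∇J = (8, 11) → (3, 2) − 0.125·(8, 11) = (2, 0.625)
Step 2: at (2, 0.625), ∇J = (4.625, 4.5) → (2, 0.625) − 0.125·(4.625, 4.5) = (1.421875, 0.0625)

(1.421875, 0.0625)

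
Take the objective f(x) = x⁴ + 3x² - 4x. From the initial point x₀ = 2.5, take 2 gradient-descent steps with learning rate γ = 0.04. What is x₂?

f′(x) = 4x³ + 6x - 4
Step 1: f′(2.5) = 73.5; x₁ = 2.5 − 0.04·73.5 = -0.44
Step 2: f′(-0.44) = -6.980736; x₂ = -0.44 − 0.04·(-6.980736) = -0.16077056

-0.16077056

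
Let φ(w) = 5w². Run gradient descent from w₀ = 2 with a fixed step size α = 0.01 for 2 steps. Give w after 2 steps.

1.62

φ′(w) = 10w
w₁ = 2 − 0.01·20 = 1.8
w₂ = 1.8 − 0.01·18 = 1.62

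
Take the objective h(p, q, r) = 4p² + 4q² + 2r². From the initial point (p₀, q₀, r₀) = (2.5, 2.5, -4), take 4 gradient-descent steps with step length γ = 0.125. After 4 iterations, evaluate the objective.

0.125

∇h = (8p, 8q, 4r)
(p₁, q₁, r₁) = (2.5, 2.5, -4) − 0.125·(20, 20, -16) = (0, 0, -2)
(p₂, q₂, r₂) = (0, 0, -2) − 0.125·(0, 0, -8) = (0, 0, -1)
(p₃, q₃, r₃) = (0, 0, -1) − 0.125·(0, 0, -4) = (0, 0, -0.5)
(p₄, q₄, r₄) = (0, 0, -0.5) − 0.125·(0, 0, -2) = (0, 0, -0.25)
h(0, 0, -0.25) = 0.125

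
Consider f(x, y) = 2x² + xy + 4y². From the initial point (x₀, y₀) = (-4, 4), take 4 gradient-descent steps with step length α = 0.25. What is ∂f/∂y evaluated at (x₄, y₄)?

29.984375

∇f = (4x + y, x + 8y)
(x₁, y₁) = (-4, 4) − 0.25·(-12, 28) = (-1, -3)
(x₂, y₂) = (-1, -3) − 0.25·(-7, -25) = (0.75, 3.25)
(x₃, y₃) = (0.75, 3.25) − 0.25·(6.25, 26.75) = (-0.8125, -3.4375)
(x₄, y₄) = (-0.8125, -3.4375) − 0.25·(-6.6875, -28.3125) = (0.859375, 3.640625)
∂f/∂y at (0.859375, 3.640625) = 29.984375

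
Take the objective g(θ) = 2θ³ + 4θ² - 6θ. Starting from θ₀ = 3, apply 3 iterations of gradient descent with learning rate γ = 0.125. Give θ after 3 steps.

-516.046875

g′(θ) = 6θ² + 8θ - 6
Step 1: g′(3) = 72; θ₁ = 3 − 0.125·72 = -6
Step 2: g′(-6) = 162; θ₂ = -6 − 0.125·162 = -26.25
Step 3: g′(-26.25) = 3918.375; θ₃ = -26.25 − 0.125·3918.375 = -516.046875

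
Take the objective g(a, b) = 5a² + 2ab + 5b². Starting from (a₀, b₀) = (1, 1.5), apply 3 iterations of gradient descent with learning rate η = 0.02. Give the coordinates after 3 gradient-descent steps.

∇g = (10a + 2b, 2a + 10b)
(a₁, b₁) = (1, 1.5) − 0.02·(13, 17) = (0.74, 1.16)
(a₂, b₂) = (0.74, 1.16) − 0.02·(9.72, 13.08) = (0.5456, 0.8984)
(a₃, b₃) = (0.5456, 0.8984) − 0.02·(7.2528, 10.0752) = (0.400544, 0.696896)

(0.400544, 0.696896)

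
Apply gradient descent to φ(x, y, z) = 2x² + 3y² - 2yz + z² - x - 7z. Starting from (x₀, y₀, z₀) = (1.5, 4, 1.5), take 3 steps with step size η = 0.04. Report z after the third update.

∇φ = (4x - 1, 6y - 2z, -2y + 2z - 7)
Step 1: at (1.5, 4, 1.5), ∇φ = (5, 21, -12) → (1.5, 4, 1.5) − 0.04·(5, 21, -12) = (1.3, 3.16, 1.98)
Step 2: at (1.3, 3.16, 1.98), ∇φ = (4.2, 15, -9.36) → (1.3, 3.16, 1.98) − 0.04·(4.2, 15, -9.36) = (1.132, 2.56, 2.3544)
Step 3: at (1.132, 2.56, 2.3544), ∇φ = (3.528, 10.6512, -7.4112) → (1.132, 2.56, 2.3544) − 0.04·(3.528, 10.6512, -7.4112) = (0.99088, 2.133952, 2.650848)
z = 2.650848

2.650848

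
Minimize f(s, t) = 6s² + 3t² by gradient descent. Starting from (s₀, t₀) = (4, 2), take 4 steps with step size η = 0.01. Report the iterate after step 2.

∇f = (12s, 6t)
(s₁, t₁) = (4, 2) − 0.01·(48, 12) = (3.52, 1.88)
(s₂, t₂) = (3.52, 1.88) − 0.01·(42.24, 11.28) = (3.0976, 1.7672)

(3.0976, 1.7672)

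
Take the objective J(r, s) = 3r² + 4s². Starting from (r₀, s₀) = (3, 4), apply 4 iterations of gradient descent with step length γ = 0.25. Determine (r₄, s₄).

(0.1875, 4)

∇J = (6r, 8s)
(r₁, s₁) = (3, 4) − 0.25·(18, 32) = (-1.5, -4)
(r₂, s₂) = (-1.5, -4) − 0.25·(-9, -32) = (0.75, 4)
(r₃, s₃) = (0.75, 4) − 0.25·(4.5, 32) = (-0.375, -4)
(r₄, s₄) = (-0.375, -4) − 0.25·(-2.25, -32) = (0.1875, 4)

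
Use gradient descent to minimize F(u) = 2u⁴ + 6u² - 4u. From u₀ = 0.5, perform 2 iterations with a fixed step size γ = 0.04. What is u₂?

F′(u) = 8u³ + 12u - 4
u₁ = 0.5 − 0.04·3 = 0.38
u₂ = 0.38 − 0.04·0.998976 = 0.34004096

0.34004096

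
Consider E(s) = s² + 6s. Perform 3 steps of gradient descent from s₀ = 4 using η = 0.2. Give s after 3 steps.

E′(s) = 2s + 6
Step 1: E′(4) = 14; s₁ = 4 − 0.2·14 = 1.2
Step 2: E′(1.2) = 8.4; s₂ = 1.2 − 0.2·8.4 = -0.48
Step 3: E′(-0.48) = 5.04; s₃ = -0.48 − 0.2·5.04 = -1.488

-1.488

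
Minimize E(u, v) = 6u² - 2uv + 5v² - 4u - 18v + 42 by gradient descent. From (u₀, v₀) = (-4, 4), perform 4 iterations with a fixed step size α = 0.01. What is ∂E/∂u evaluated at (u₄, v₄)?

-34.4019504

∇E = (12u - 2v - 4, -2u + 10v - 18)
(u₁, v₁) = (-4, 4) − 0.01·(-60, 30) = (-3.4, 3.7)
(u₂, v₂) = (-3.4, 3.7) − 0.01·(-52.2, 25.8) = (-2.878, 3.442)
(u₃, v₃) = (-2.878, 3.442) − 0.01·(-45.42, 22.176) = (-2.4238, 3.22024)
(u₄, v₄) = (-2.4238, 3.22024) − 0.01·(-39.52608, 19.05) = (-2.0285392, 3.02974)
∂E/∂u at (-2.0285392, 3.02974) = -34.4019504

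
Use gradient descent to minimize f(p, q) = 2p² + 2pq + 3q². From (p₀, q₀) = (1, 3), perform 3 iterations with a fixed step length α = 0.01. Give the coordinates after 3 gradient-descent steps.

∇f = (4p + 2q, 2p + 6q)
(p₁, q₁) = (1, 3) − 0.01·(10, 20) = (0.9, 2.8)
(p₂, q₂) = (0.9, 2.8) − 0.01·(9.2, 18.6) = (0.808, 2.614)
(p₃, q₃) = (0.808, 2.614) − 0.01·(8.46, 17.3) = (0.7234, 2.441)

(0.7234, 2.441)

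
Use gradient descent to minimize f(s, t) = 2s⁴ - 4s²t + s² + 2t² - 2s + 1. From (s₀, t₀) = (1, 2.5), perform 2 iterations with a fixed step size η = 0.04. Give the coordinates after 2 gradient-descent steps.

∇f = (8s³ - 8st + 2s - 2, -4s² + 4t)
(s₁, t₁) = (1, 2.5) − 0.04·(-12, 6) = (1.48, 2.26)
(s₂, t₂) = (1.48, 2.26) − 0.04·(0.135936, 0.2784) = (1.47456256, 2.248864)

(1.47456256, 2.248864)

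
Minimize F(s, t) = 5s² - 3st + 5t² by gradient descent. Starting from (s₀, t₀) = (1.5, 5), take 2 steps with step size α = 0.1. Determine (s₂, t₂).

∇F = (10s - 3t, -3s + 10t)
Step 1: at (1.5, 5), ∇F = (0, 45.5) → (1.5, 5) − 0.1·(0, 45.5) = (1.5, 0.45)
Step 2: at (1.5, 0.45), ∇F = (13.65, 0) → (1.5, 0.45) − 0.1·(13.65, 0) = (0.135, 0.45)

(0.135, 0.45)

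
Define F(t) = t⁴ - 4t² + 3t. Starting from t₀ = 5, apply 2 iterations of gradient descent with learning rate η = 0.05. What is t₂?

F′(t) = 4t³ - 8t + 3
t₁ = 5 − 0.05·463 = -18.15
t₂ = -18.15 − 0.05·(-23767.8735) = 1170.243675

1170.243675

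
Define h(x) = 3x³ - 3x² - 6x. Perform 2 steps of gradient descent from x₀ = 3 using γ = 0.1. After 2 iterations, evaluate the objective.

h′(x) = 9x² - 6x - 6
Step 1: h′(3) = 57; x₁ = 3 − 0.1·57 = -2.7
Step 2: h′(-2.7) = 75.81; x₂ = -2.7 − 0.1·75.81 = -10.281
h(-10.281) = -3515.483937123

-3515.483937123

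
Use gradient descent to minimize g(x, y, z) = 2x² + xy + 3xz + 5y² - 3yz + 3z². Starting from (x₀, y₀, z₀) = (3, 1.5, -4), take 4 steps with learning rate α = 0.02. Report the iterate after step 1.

(2.97, 0.9, -3.61)

∇g = (4x + y + 3z, x + 10y - 3z, 3x - 3y + 6z)
Step 1: at (3, 1.5, -4), ∇g = (1.5, 30, -19.5) → (3, 1.5, -4) − 0.02·(1.5, 30, -19.5) = (2.97, 0.9, -3.61)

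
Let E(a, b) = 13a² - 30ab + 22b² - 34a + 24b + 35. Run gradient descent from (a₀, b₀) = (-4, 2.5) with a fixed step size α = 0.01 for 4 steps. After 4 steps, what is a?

-0.47470408

∇E = (26a - 30b - 34, -30a + 44b + 24)
(a₁, b₁) = (-4, 2.5) − 0.01·(-213, 254) = (-1.87, -0.04)
(a₂, b₂) = (-1.87, -0.04) − 0.01·(-81.42, 78.34) = (-1.0558, -0.8234)
(a₃, b₃) = (-1.0558, -0.8234) − 0.01·(-36.7488, 19.4444) = (-0.688312, -1.017844)
(a₄, b₄) = (-0.688312, -1.017844) − 0.01·(-21.360792, -0.135776) = (-0.47470408, -1.01648624)
a = -0.47470408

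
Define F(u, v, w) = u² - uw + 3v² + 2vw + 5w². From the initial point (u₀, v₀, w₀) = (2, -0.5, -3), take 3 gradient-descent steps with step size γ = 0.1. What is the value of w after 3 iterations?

0.087

∇F = (2u - w, 6v + 2w, -u + 2v + 10w)
Step 1: at (2, -0.5, -3), ∇F = (7, -9, -33) → (2, -0.5, -3) − 0.1·(7, -9, -33) = (1.3, 0.4, 0.3)
Step 2: at (1.3, 0.4, 0.3), ∇F = (2.3, 3, 2.5) → (1.3, 0.4, 0.3) − 0.1·(2.3, 3, 2.5) = (1.07, 0.1, 0.05)
Step 3: at (1.07, 0.1, 0.05), ∇F = (2.09, 0.7, -0.37) → (1.07, 0.1, 0.05) − 0.1·(2.09, 0.7, -0.37) = (0.861, 0.03, 0.087)
w = 0.087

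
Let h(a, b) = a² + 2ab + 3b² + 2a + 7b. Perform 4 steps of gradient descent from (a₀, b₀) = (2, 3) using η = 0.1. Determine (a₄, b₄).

(0.2624, -1.2048)

∇h = (2a + 2b + 2, 2a + 6b + 7)
Step 1: at (2, 3), ∇h = (12, 29) → (2, 3) − 0.1·(12, 29) = (0.8, 0.1)
Step 2: at (0.8, 0.1), ∇h = (3.8, 9.2) → (0.8, 0.1) − 0.1·(3.8, 9.2) = (0.42, -0.82)
Step 3: at (0.42, -0.82), ∇h = (1.2, 2.92) → (0.42, -0.82) − 0.1·(1.2, 2.92) = (0.3, -1.112)
Step 4: at (0.3, -1.112), ∇h = (0.376, 0.928) → (0.3, -1.112) − 0.1·(0.376, 0.928) = (0.2624, -1.2048)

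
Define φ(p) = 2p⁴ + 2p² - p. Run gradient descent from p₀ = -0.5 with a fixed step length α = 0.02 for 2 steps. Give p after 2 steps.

φ′(p) = 8p³ + 4p - 1
Step 1: φ′(-0.5) = -4; p₁ = -0.5 − 0.02·(-4) = -0.42
Step 2: φ′(-0.42) = -3.272704; p₂ = -0.42 − 0.02·(-3.272704) = -0.35454592

-0.35454592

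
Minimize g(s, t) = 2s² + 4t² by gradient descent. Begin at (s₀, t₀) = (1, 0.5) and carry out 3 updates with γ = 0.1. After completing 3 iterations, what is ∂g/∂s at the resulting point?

0.864

∇g = (4s, 8t)
(s₁, t₁) = (1, 0.5) − 0.1·(4, 4) = (0.6, 0.1)
(s₂, t₂) = (0.6, 0.1) − 0.1·(2.4, 0.8) = (0.36, 0.02)
(s₃, t₃) = (0.36, 0.02) − 0.1·(1.44, 0.16) = (0.216, 0.004)
∂g/∂s at (0.216, 0.004) = 0.864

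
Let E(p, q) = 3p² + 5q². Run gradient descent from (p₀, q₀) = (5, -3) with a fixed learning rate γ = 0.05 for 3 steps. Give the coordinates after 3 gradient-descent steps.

∇E = (6p, 10q)
(p₁, q₁) = (5, -3) − 0.05·(30, -30) = (3.5, -1.5)
(p₂, q₂) = (3.5, -1.5) − 0.05·(21, -15) = (2.45, -0.75)
(p₃, q₃) = (2.45, -0.75) − 0.05·(14.7, -7.5) = (1.715, -0.375)

(1.715, -0.375)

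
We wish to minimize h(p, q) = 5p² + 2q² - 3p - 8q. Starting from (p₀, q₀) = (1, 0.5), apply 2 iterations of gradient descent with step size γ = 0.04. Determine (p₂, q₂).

∇h = (10p - 3, 4q - 8)
(p₁, q₁) = (1, 0.5) − 0.04·(7, -6) = (0.72, 0.74)
(p₂, q₂) = (0.72, 0.74) − 0.04·(4.2, -5.04) = (0.552, 0.9416)

(0.552, 0.9416)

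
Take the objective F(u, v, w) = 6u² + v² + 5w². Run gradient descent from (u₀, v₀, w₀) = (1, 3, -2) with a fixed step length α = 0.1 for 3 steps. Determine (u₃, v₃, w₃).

(-0.008, 1.536, 0)

∇F = (12u, 2v, 10w)
Step 1: at (1, 3, -2), ∇F = (12, 6, -20) → (1, 3, -2) − 0.1·(12, 6, -20) = (-0.2, 2.4, 0)
Step 2: at (-0.2, 2.4, 0), ∇F = (-2.4, 4.8, 0) → (-0.2, 2.4, 0) − 0.1·(-2.4, 4.8, 0) = (0.04, 1.92, 0)
Step 3: at (0.04, 1.92, 0), ∇F = (0.48, 3.84, 0) → (0.04, 1.92, 0) − 0.1·(0.48, 3.84, 0) = (-0.008, 1.536, 0)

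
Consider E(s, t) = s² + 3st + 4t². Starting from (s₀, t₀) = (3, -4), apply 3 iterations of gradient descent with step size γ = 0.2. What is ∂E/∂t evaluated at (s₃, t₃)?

12.528

∇E = (2s + 3t, 3s + 8t)
(s₁, t₁) = (3, -4) − 0.2·(-6, -23) = (4.2, 0.6)
(s₂, t₂) = (4.2, 0.6) − 0.2·(10.2, 17.4) = (2.16, -2.88)
(s₃, t₃) = (2.16, -2.88) − 0.2·(-4.32, -16.56) = (3.024, 0.432)
∂E/∂t at (3.024, 0.432) = 12.528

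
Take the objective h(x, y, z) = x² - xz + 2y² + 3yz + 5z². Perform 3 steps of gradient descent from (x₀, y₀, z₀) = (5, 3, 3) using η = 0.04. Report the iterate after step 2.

(4.408, 1.6176, 0.9136)

∇h = (2x - z, 4y + 3z, -x + 3y + 10z)
(x₁, y₁, z₁) = (5, 3, 3) − 0.04·(7, 21, 34) = (4.72, 2.16, 1.64)
(x₂, y₂, z₂) = (4.72, 2.16, 1.64) − 0.04·(7.8, 13.56, 18.16) = (4.408, 1.6176, 0.9136)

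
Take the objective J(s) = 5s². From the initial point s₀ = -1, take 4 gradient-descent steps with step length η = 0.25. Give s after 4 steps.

J′(s) = 10s
Step 1: J′(-1) = -10; s₁ = -1 − 0.25·(-10) = 1.5
Step 2: J′(1.5) = 15; s₂ = 1.5 − 0.25·15 = -2.25
Step 3: J′(-2.25) = -22.5; s₃ = -2.25 − 0.25·(-22.5) = 3.375
Step 4: J′(3.375) = 33.75; s₄ = 3.375 − 0.25·33.75 = -5.0625

-5.0625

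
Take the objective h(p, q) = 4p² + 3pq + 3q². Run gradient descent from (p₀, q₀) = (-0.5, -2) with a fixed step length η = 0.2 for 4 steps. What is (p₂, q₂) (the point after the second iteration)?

∇h = (8p + 3q, 3p + 6q)
(p₁, q₁) = (-0.5, -2) − 0.2·(-10, -13.5) = (1.5, 0.7)
(p₂, q₂) = (1.5, 0.7) − 0.2·(14.1, 8.7) = (-1.32, -1.04)

(-1.32, -1.04)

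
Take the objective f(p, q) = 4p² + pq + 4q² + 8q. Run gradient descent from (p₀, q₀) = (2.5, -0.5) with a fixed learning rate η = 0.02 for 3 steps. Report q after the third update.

∇f = (8p + q, p + 8q + 8)
(p₁, q₁) = (2.5, -0.5) − 0.02·(19.5, 6.5) = (2.11, -0.63)
(p₂, q₂) = (2.11, -0.63) − 0.02·(16.25, 5.07) = (1.785, -0.7314)
(p₃, q₃) = (1.785, -0.7314) − 0.02·(13.5486, 3.9338) = (1.514028, -0.810076)
q = -0.810076

-0.810076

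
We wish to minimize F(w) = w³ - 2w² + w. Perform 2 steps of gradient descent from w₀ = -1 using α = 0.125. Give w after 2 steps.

-4.625

F′(w) = 3w² - 4w + 1
w₁ = -1 − 0.125·8 = -2
w₂ = -2 − 0.125·21 = -4.625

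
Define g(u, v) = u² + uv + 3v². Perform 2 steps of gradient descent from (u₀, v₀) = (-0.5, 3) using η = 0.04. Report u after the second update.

∇g = (2u + v, u + 6v)
Step 1: at (-0.5, 3), ∇g = (2, 17.5) → (-0.5, 3) − 0.04·(2, 17.5) = (-0.58, 2.3)
Step 2: at (-0.58, 2.3), ∇g = (1.14, 13.22) → (-0.58, 2.3) − 0.04·(1.14, 13.22) = (-0.6256, 1.7712)
u = -0.6256

-0.6256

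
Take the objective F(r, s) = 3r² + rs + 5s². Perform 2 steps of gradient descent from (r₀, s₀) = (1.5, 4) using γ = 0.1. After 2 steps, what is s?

∇F = (6r + s, r + 10s)
(r₁, s₁) = (1.5, 4) − 0.1·(13, 41.5) = (0.2, -0.15)
(r₂, s₂) = (0.2, -0.15) − 0.1·(1.05, -1.3) = (0.095, -0.02)
s = -0.02

-0.02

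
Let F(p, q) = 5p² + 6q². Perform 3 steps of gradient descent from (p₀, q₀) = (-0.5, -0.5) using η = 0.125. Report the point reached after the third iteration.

(0.0078125, 0.0625)

∇F = (10p, 12q)
(p₁, q₁) = (-0.5, -0.5) − 0.125·(-5, -6) = (0.125, 0.25)
(p₂, q₂) = (0.125, 0.25) − 0.125·(1.25, 3) = (-0.03125, -0.125)
(p₃, q₃) = (-0.03125, -0.125) − 0.125·(-0.3125, -1.5) = (0.0078125, 0.0625)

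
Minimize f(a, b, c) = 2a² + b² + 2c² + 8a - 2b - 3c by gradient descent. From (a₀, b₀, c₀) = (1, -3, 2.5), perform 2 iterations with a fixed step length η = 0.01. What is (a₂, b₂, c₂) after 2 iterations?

(0.7648, -2.8416, 2.3628)

∇f = (4a + 8, 2b - 2, 4c - 3)
Step 1: at (1, -3, 2.5), ∇f = (12, -8, 7) → (1, -3, 2.5) − 0.01·(12, -8, 7) = (0.88, -2.92, 2.43)
Step 2: at (0.88, -2.92, 2.43), ∇f = (11.52, -7.84, 6.72) → (0.88, -2.92, 2.43) − 0.01·(11.52, -7.84, 6.72) = (0.7648, -2.8416, 2.3628)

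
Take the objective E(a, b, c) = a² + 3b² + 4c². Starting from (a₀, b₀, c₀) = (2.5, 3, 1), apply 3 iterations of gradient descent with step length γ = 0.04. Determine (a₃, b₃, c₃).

∇E = (2a, 6b, 8c)
Step 1: at (2.5, 3, 1), ∇E = (5, 18, 8) → (2.5, 3, 1) − 0.04·(5, 18, 8) = (2.3, 2.28, 0.68)
Step 2: at (2.3, 2.28, 0.68), ∇E = (4.6, 13.68, 5.44) → (2.3, 2.28, 0.68) − 0.04·(4.6, 13.68, 5.44) = (2.116, 1.7328, 0.4624)
Step 3: at (2.116, 1.7328, 0.4624), ∇E = (4.232, 10.3968, 3.6992) → (2.116, 1.7328, 0.4624) − 0.04·(4.232, 10.3968, 3.6992) = (1.94672, 1.316928, 0.314432)

(1.94672, 1.316928, 0.314432)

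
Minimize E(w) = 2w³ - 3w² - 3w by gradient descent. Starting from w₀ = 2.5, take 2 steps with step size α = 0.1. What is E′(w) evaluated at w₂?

-3.0089865

E′(w) = 6w² - 6w - 3
w₁ = 2.5 − 0.1·19.5 = 0.55
w₂ = 0.55 − 0.1·(-4.485) = 0.9985
E′(w) at (0.9985) = -3.0089865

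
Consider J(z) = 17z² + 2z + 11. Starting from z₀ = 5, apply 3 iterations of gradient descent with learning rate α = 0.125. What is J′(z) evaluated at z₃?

J′(z) = 34z + 2
z₁ = 5 − 0.125·172 = -16.5
z₂ = -16.5 − 0.125·(-559) = 53.375
z₃ = 53.375 − 0.125·1816.75 = -173.71875
J′(z) at (-173.71875) = -5904.4375

-5904.4375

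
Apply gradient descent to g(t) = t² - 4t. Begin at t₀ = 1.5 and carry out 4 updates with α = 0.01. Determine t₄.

1.53881592

g′(t) = 2t - 4
Step 1: g′(1.5) = -1; t₁ = 1.5 − 0.01·(-1) = 1.51
Step 2: g′(1.51) = -0.98; t₂ = 1.51 − 0.01·(-0.98) = 1.5198
Step 3: g′(1.5198) = -0.9604; t₃ = 1.5198 − 0.01·(-0.9604) = 1.529404
Step 4: g′(1.529404) = -0.941192; t₄ = 1.529404 − 0.01·(-0.941192) = 1.53881592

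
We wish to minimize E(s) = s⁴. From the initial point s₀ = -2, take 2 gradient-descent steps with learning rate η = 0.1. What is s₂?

E′(s) = 4s³
s₁ = -2 − 0.1·(-32) = 1.2
s₂ = 1.2 − 0.1·6.912 = 0.5088

0.5088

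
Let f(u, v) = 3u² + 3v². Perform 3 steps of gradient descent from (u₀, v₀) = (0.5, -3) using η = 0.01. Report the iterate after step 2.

(0.4418, -2.6508)

∇f = (6u, 6v)
Step 1: at (0.5, -3), ∇f = (3, -18) → (0.5, -3) − 0.01·(3, -18) = (0.47, -2.82)
Step 2: at (0.47, -2.82), ∇f = (2.82, -16.92) → (0.47, -2.82) − 0.01·(2.82, -16.92) = (0.4418, -2.6508)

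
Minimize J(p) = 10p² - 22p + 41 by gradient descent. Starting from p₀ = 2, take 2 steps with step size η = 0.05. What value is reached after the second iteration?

J′(p) = 20p - 22
Step 1: J′(2) = 18; p₁ = 2 − 0.05·18 = 1.1
Step 2: J′(1.1) = 0; p₂ = 1.1 − 0.05·0 = 1.1

1.1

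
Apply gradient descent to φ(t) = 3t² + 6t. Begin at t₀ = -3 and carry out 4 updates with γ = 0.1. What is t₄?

-1.0512

φ′(t) = 6t + 6
Step 1: φ′(-3) = -12; t₁ = -3 − 0.1·(-12) = -1.8
Step 2: φ′(-1.8) = -4.8; t₂ = -1.8 − 0.1·(-4.8) = -1.32
Step 3: φ′(-1.32) = -1.92; t₃ = -1.32 − 0.1·(-1.92) = -1.128
Step 4: φ′(-1.128) = -0.768; t₄ = -1.128 − 0.1·(-0.768) = -1.0512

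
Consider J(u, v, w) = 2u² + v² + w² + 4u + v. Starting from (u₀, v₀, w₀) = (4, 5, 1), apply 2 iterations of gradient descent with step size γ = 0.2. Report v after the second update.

1.48

∇J = (4u + 4, 2v + 1, 2w)
(u₁, v₁, w₁) = (4, 5, 1) − 0.2·(20, 11, 2) = (0, 2.8, 0.6)
(u₂, v₂, w₂) = (0, 2.8, 0.6) − 0.2·(4, 6.6, 1.2) = (-0.8, 1.48, 0.36)
v = 1.48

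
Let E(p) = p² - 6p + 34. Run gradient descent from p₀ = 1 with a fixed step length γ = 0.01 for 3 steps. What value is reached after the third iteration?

1.117616

E′(p) = 2p - 6
Step 1: E′(1) = -4; p₁ = 1 − 0.01·(-4) = 1.04
Step 2: E′(1.04) = -3.92; p₂ = 1.04 − 0.01·(-3.92) = 1.0792
Step 3: E′(1.0792) = -3.8416; p₃ = 1.0792 − 0.01·(-3.8416) = 1.117616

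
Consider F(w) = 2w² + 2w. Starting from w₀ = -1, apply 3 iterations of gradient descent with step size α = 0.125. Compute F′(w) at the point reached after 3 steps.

-0.25

F′(w) = 4w + 2
Step 1: F′(-1) = -2; w₁ = -1 − 0.125·(-2) = -0.75
Step 2: F′(-0.75) = -1; w₂ = -0.75 − 0.125·(-1) = -0.625
Step 3: F′(-0.625) = -0.5; w₃ = -0.625 − 0.125·(-0.5) = -0.5625
F′(w) at (-0.5625) = -0.25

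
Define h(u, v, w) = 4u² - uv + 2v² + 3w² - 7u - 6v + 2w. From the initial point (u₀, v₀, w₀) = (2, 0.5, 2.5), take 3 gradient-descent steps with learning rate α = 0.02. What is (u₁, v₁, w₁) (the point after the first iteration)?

∇h = (8u - v - 7, -u + 4v - 6, 6w + 2)
Step 1: at (2, 0.5, 2.5), ∇h = (8.5, -6, 17) → (2, 0.5, 2.5) − 0.02·(8.5, -6, 17) = (1.83, 0.62, 2.16)

(1.83, 0.62, 2.16)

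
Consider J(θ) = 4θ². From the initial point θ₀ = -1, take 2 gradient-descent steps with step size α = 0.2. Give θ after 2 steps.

-0.36

J′(θ) = 8θ
Step 1: J′(-1) = -8; θ₁ = -1 − 0.2·(-8) = 0.6
Step 2: J′(0.6) = 4.8; θ₂ = 0.6 − 0.2·4.8 = -0.36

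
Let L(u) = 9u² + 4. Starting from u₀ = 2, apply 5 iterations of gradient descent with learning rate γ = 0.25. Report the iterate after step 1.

L′(u) = 18u
u₁ = 2 − 0.25·36 = -7

-7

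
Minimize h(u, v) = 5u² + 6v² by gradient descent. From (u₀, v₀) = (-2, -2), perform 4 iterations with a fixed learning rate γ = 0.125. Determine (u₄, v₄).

∇h = (10u, 12v)
Step 1: at (-2, -2), ∇h = (-20, -24) → (-2, -2) − 0.125·(-20, -24) = (0.5, 1)
Step 2: at (0.5, 1), ∇h = (5, 12) → (0.5, 1) − 0.125·(5, 12) = (-0.125, -0.5)
Step 3: at (-0.125, -0.5), ∇h = (-1.25, -6) → (-0.125, -0.5) − 0.125·(-1.25, -6) = (0.03125, 0.25)
Step 4: at (0.03125, 0.25), ∇h = (0.3125, 3) → (0.03125, 0.25) − 0.125·(0.3125, 3) = (-0.0078125, -0.125)

(-0.0078125, -0.125)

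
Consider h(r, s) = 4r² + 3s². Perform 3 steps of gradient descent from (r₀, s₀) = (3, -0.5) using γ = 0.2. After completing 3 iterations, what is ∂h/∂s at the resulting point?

∇h = (8r, 6s)
(r₁, s₁) = (3, -0.5) − 0.2·(24, -3) = (-1.8, 0.1)
(r₂, s₂) = (-1.8, 0.1) − 0.2·(-14.4, 0.6) = (1.08, -0.02)
(r₃, s₃) = (1.08, -0.02) − 0.2·(8.64, -0.12) = (-0.648, 0.004)
∂h/∂s at (-0.648, 0.004) = 0.024

0.024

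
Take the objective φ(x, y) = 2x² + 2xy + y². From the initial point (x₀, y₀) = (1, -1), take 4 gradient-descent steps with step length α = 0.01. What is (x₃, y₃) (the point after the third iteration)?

(0.94236, -0.998824)

∇φ = (4x + 2y, 2x + 2y)
(x₁, y₁) = (1, -1) − 0.01·(2, 0) = (0.98, -1)
(x₂, y₂) = (0.98, -1) − 0.01·(1.92, -0.04) = (0.9608, -0.9996)
(x₃, y₃) = (0.9608, -0.9996) − 0.01·(1.844, -0.0776) = (0.94236, -0.998824)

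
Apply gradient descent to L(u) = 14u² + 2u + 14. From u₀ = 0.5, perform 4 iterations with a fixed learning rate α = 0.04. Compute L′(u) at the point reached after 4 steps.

L′(u) = 28u + 2
u₁ = 0.5 − 0.04·16 = -0.14
u₂ = -0.14 − 0.04·(-1.92) = -0.0632
u₃ = -0.0632 − 0.04·0.2304 = -0.072416
u₄ = -0.072416 − 0.04·(-0.027648) = -0.07131008
L′(u) at (-0.07131008) = 0.00331776

0.00331776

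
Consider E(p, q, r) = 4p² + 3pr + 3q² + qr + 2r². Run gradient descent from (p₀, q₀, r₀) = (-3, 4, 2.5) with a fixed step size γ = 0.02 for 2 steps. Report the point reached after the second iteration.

(-2.3868, 3.0056, 2.2988)

∇E = (8p + 3r, 6q + r, 3p + q + 4r)
Step 1: at (-3, 4, 2.5), ∇E = (-16.5, 26.5, 5) → (-3, 4, 2.5) − 0.02·(-16.5, 26.5, 5) = (-2.67, 3.47, 2.4)
Step 2: at (-2.67, 3.47, 2.4), ∇E = (-14.16, 23.22, 5.06) → (-2.67, 3.47, 2.4) − 0.02·(-14.16, 23.22, 5.06) = (-2.3868, 3.0056, 2.2988)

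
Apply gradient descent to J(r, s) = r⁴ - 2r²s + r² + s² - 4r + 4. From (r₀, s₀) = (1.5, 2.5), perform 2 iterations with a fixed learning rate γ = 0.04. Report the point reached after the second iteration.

∇J = (4r³ - 4rs + 2r - 4, -2r² + 2s)
(r₁, s₁) = (1.5, 2.5) − 0.04·(-2.5, 0.5) = (1.6, 2.48)
(r₂, s₂) = (1.6, 2.48) − 0.04·(-0.288, -0.16) = (1.61152, 2.4864)

(1.61152, 2.4864)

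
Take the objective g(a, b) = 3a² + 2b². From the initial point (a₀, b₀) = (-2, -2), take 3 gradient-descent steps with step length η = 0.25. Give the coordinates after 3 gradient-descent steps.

(0.25, 0)

∇g = (6a, 4b)
(a₁, b₁) = (-2, -2) − 0.25·(-12, -8) = (1, 0)
(a₂, b₂) = (1, 0) − 0.25·(6, 0) = (-0.5, 0)
(a₃, b₃) = (-0.5, 0) − 0.25·(-3, 0) = (0.25, 0)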